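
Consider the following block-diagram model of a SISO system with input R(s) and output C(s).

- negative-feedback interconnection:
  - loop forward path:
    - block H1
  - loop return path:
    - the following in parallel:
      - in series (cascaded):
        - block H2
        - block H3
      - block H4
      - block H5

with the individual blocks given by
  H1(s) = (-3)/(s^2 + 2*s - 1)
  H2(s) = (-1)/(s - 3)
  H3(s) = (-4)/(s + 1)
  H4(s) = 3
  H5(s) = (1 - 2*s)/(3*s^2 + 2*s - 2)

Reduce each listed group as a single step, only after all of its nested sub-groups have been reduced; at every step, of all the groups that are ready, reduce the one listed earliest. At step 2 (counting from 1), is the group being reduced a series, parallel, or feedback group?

Step 1. reduce the series chain H2, H3
Step 2. add (H2*H3), H4, H5 (parallel)
Step 3. apply the feedback formula to H1, ((H2*H3)+H4+H5)
Step 2 collapses a parallel group.

Therefore the answer is parallel.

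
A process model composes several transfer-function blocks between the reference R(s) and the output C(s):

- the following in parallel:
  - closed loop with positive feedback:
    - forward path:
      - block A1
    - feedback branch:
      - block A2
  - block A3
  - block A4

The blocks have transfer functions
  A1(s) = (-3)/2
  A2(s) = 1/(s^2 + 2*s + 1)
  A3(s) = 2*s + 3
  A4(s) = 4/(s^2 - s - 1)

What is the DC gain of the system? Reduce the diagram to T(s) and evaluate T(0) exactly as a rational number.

Step 1 - feedback reduction of A1, A2 -> (-3*s^2 - 6*s - 3)/(2*s^2 + 4*s + 5)
Step 2 - sum the parallel branches [A1/(1-A1*A2)], A3, A4 -> (4*s^5 + 7*s^4 + s^3 - 7*s^2 - 12*s + 8)/(2*s^4 + 2*s^3 - s^2 - 9*s - 5)
Step 2 gives the overall T(s). Then T(0) = 8/(-5) = -8/5.

Hence the answer: -8/5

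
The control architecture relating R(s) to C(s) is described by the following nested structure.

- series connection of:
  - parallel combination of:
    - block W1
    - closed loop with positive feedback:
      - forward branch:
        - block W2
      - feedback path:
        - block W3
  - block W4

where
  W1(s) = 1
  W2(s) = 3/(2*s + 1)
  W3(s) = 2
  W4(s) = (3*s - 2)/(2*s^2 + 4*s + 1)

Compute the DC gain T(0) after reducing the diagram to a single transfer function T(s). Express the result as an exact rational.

Reducing step by step:

[1] collapse the loop (W2 forward, W3 return), giving 3/(2*s - 5)
[2] combine W1, [W2/(1-W2*W3)] in parallel, giving (2*s - 2)/(2*s - 5)
[3] combine (W1+[W2/(1-W2*W3)]), W4 in series, giving (6*s^2 - 10*s + 4)/(4*s^3 - 2*s^2 - 18*s - 5)
Step 3 gives the overall T(s). Then T(0) = 4/(-5) = -4/5.

Answer: -4/5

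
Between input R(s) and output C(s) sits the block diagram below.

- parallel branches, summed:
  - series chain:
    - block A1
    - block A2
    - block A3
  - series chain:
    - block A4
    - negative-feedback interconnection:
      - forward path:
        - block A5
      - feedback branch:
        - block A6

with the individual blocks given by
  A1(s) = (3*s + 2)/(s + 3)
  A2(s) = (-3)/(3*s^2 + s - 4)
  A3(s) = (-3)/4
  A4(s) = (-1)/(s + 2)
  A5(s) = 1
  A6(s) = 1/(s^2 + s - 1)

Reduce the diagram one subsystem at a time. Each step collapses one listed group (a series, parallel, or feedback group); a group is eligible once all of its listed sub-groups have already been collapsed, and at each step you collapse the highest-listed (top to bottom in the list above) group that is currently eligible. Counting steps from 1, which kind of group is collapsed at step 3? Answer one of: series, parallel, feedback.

Answer: series

Working:
Step 1. combine A1, A2, A3 in series
Step 2. feedback reduction of A5, A6
Step 3. reduce the series chain A4, [A5/(1+A5*A6)]
Step 4. sum the parallel branches (A1*A2*A3), (A4*[A5/(1+A5*A6)])
The group at step 3 is a series group.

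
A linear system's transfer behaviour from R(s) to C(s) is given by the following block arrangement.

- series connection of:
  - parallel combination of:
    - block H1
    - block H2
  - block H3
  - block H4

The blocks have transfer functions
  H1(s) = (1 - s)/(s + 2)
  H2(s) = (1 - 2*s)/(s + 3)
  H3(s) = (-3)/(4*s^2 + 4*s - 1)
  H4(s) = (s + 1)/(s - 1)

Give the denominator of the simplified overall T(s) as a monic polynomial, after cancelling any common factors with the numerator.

First reduce the diagram to T(s).

[1] parallel reduction of H1, H2 = (-3*s^2 - 5*s + 5)/(s^2 + 5*s + 6)
[2] series reduction of (H1+H2), H3, H4 = (9*s^3 + 24*s^2 - 15)/(4*s^5 + 20*s^4 + 19*s^3 - 24*s^2 - 25*s + 6)
The result of step 2 is T(s) in lowest terms. Its denominator has leading coefficient 4; dividing the denominator through by 4 makes it monic.

Answer: s^5 + 5*s^4 + 19*s^3/4 - 6*s^2 - 25*s/4 + 3/2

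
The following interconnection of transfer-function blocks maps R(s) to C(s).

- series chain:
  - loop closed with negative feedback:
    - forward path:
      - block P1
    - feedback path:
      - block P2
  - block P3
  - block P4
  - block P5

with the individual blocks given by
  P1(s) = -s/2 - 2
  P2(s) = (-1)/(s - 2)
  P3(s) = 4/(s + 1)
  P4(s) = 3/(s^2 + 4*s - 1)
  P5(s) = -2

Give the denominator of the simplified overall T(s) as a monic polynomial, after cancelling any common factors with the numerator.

Step 1: reduce the feedback loop with forward P1 and return P2 gives (-s^2 - 2*s + 8)/(3*s)
Step 2: cascade [P1/(1+P1*P2)], P3, P4, P5 gives (8*s^2 + 16*s - 64)/(s^4 + 5*s^3 + 3*s^2 - s)
T(s) is the step-2 result (common factors already cancelled). Leading coefficient of the denominator: 1, so no rescaling is needed.

Final answer: s^4 + 5*s^3 + 3*s^2 - s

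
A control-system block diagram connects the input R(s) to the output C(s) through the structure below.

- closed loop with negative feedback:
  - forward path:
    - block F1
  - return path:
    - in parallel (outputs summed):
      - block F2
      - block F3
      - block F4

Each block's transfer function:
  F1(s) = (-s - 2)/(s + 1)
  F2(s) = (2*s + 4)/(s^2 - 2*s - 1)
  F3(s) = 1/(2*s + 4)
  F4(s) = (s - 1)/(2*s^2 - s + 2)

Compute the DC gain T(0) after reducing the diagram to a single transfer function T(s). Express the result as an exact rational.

The answer is -4/19.

Reasoning:
Step 1 - combine F2, F3, F4 in parallel -> (12*s^4 + 21*s^3 + 16*s^2 + 19*s + 34)/(4*s^5 - 2*s^4 - 16*s^3 + 2*s^2 - 16*s - 8)
Step 2 - feedback reduction of F1, (F2+F3+F4) -> (-4*s^5 + 2*s^4 + 16*s^3 - 2*s^2 + 16*s + 8)/(4*s^5 - 18*s^4 - 27*s^3 - 18*s^2 - 29*s - 38)
That last expression is T(s); at s = 0 only the constant terms survive, so T(0) = 8/(-38) = -4/19.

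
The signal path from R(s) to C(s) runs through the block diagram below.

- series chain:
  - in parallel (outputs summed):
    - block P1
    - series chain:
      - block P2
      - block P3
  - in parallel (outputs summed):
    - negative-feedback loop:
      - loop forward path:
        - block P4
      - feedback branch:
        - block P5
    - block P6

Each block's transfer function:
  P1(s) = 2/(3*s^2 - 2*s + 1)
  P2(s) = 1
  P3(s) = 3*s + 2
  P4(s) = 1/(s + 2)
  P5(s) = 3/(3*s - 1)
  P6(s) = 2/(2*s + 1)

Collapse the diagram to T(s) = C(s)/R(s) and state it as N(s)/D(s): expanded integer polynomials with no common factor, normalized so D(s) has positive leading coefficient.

(1) multiply P2, P3 (series) = 3*s + 2
(2) parallel reduction of P1, (P2*P3) = (9*s^3 - s + 4)/(3*s^2 - 2*s + 1)
(3) feedback reduction of P4, P5 = (3*s - 1)/(3*s^2 + 5*s + 1)
(4) parallel reduction of [P4/(1+P4*P5)], P6 = (12*s^2 + 11*s + 1)/(6*s^3 + 13*s^2 + 7*s + 1)
(5) series reduction of (P1+(P2*P3)), ([P4/(1+P4*P5)]+P6), which is the overall transfer function T(s) = C(s)/R(s) in lowest terms

Therefore the answer is (108*s^5 + 99*s^4 - 3*s^3 + 37*s^2 + 43*s + 4)/(18*s^5 + 27*s^4 + s^3 + 2*s^2 + 5*s + 1).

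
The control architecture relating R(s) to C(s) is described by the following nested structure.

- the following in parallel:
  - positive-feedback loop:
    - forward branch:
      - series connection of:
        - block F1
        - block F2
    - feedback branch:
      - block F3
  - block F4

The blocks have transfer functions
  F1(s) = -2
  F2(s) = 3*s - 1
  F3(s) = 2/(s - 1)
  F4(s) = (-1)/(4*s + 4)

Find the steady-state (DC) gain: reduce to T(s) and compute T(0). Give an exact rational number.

1. cascade F1, F2; result 2 - 6*s
2. apply the feedback formula to (F1*F2), F3; result (-6*s^2 + 8*s - 2)/(13*s - 5)
3. reduce the parallel group [(F1*F2)/(1-(F1*F2)*F3)], F4; result (-24*s^3 + 8*s^2 + 11*s - 3)/(52*s^2 + 32*s - 20)
Step 3 gives the overall T(s). Then T(0) = -3/(-20) = 3/20.

Therefore the answer is 3/20.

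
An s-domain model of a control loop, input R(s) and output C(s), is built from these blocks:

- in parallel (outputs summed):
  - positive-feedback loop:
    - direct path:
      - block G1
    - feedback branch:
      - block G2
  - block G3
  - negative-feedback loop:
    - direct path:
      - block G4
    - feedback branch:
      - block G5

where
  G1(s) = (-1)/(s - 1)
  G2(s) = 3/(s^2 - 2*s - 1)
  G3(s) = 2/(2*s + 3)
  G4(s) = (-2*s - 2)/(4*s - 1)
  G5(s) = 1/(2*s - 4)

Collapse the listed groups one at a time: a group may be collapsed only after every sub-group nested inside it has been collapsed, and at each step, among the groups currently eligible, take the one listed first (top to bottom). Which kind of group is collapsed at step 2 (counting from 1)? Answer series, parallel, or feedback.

Answer: feedback

Working:
Step 1. collapse the loop (G1 forward, G2 return)
Step 2. reduce the feedback loop with forward G4 and return G5
Step 3. parallel reduction of [G1/(1-G1*G2)], G3, [G4/(1+G4*G5)]
So the answer for step 2 is feedback.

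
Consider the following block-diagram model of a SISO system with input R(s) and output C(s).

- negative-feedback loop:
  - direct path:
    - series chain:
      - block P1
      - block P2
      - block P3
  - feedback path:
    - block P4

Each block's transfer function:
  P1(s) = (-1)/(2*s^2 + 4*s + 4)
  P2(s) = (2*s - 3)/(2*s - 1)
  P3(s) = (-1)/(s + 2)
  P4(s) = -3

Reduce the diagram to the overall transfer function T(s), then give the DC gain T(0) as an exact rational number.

Answer: -3

Working:
[1] series reduction of P1, P2, P3 gives (2*s - 3)/(4*s^4 + 14*s^3 + 16*s^2 + 4*s - 8)
[2] close the feedback loop around (P1*P2*P3), P4 gives (2*s - 3)/(4*s^4 + 14*s^3 + 16*s^2 - 2*s + 1)
Step 2 gives the overall T(s). Then T(0) = -3/1 = -3.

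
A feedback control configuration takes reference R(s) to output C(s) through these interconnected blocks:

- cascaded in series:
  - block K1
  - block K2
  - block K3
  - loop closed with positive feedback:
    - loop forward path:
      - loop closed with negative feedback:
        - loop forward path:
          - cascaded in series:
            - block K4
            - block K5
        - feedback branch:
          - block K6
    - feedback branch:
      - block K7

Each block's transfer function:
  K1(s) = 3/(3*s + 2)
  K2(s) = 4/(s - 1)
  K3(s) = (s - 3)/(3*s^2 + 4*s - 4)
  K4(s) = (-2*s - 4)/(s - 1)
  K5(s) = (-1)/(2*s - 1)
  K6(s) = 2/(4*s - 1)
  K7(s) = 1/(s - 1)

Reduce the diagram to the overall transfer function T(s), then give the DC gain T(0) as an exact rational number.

Reducing step by step:

Step 1: combine K4, K5 in series gives (2*s + 4)/(2*s^2 - 3*s + 1)
Step 2: apply the feedback formula to (K4*K5), K6 gives (8*s^2 + 14*s - 4)/(8*s^3 - 14*s^2 + 11*s + 7)
Step 3: feedback reduction of [(K4*K5)/(1+(K4*K5)*K6)], K7 gives (8*s^3 + 6*s^2 - 18*s + 4)/(8*s^4 - 22*s^3 + 17*s^2 - 18*s - 3)
Step 4: series reduction of K1, K2, K3, [[(K4*K5)/(1+(K4*K5)*K6)]/(1-[(K4*K5)/(1+(K4*K5)*K6)]*K7)] gives (96*s^2 - 312*s + 72)/(72*s^6 - 198*s^5 + 121*s^4 - 74*s^3 - 95*s^2 + 72*s + 12)
DC gain: substitute s = 0 into T(s) from step 4: T(0) = 72/12 = 6.

Answer: 6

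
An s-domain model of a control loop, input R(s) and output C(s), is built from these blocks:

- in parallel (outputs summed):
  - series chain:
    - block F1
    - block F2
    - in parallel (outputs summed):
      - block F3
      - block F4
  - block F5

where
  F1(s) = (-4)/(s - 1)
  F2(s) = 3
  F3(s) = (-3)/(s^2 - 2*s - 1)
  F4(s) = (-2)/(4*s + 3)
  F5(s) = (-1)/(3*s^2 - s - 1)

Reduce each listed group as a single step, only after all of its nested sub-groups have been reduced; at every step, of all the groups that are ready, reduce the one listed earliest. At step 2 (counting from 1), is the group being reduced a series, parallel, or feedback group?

Step 1: parallel reduction of F3, F4
Step 2: multiply F1, F2, (F3+F4) (series)
Step 3: reduce the parallel group (F1*F2*(F3+F4)), F5
At step 2 the group reduced is series.

Therefore the answer is series.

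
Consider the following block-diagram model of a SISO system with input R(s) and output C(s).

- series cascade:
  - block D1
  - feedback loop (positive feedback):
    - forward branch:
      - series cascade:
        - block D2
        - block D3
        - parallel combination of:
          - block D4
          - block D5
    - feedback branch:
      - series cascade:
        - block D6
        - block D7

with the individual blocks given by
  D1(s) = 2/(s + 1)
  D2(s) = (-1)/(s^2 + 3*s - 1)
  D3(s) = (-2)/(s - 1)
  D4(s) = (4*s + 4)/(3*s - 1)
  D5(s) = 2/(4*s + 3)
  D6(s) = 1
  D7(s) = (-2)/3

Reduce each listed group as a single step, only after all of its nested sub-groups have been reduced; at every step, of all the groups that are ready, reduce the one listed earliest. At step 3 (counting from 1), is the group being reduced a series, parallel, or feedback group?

Answer: series

Working:
[1] parallel reduction of D4, D5
[2] reduce the series chain D2, D3, (D4+D5)
[3] cascade D6, D7
[4] reduce the feedback loop with forward (D2*D3*(D4+D5)) and return (D6*D7)
[5] reduce the series chain D1, [(D2*D3*(D4+D5))/(1-(D2*D3*(D4+D5))*(D6*D7))]
Step 3: series.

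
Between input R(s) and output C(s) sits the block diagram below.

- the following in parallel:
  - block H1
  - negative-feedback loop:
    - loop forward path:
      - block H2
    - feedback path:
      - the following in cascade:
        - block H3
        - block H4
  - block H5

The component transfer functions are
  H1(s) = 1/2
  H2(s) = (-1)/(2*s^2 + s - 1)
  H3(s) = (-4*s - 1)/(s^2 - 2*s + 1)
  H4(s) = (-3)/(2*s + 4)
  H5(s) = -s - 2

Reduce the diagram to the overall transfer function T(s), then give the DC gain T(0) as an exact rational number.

[1] combine H3, H4 in series -> (12*s + 3)/(2*s^3 - 6*s + 4)
[2] collapse the loop (H2 forward, (H3*H4) return) -> (-2*s^3 + 6*s - 4)/(4*s^5 + 2*s^4 - 14*s^3 + 2*s^2 - 2*s - 7)
[3] sum the parallel branches H1, [H2/(1+H2*(H3*H4))], H5 -> (-8*s^6 - 16*s^5 + 22*s^4 + 34*s^3 - 2*s^2 + 32*s + 13)/(8*s^5 + 4*s^4 - 28*s^3 + 4*s^2 - 4*s - 14)
That last expression is T(s); at s = 0 only the constant terms survive, so T(0) = 13/(-14) = -13/14.

Answer: -13/14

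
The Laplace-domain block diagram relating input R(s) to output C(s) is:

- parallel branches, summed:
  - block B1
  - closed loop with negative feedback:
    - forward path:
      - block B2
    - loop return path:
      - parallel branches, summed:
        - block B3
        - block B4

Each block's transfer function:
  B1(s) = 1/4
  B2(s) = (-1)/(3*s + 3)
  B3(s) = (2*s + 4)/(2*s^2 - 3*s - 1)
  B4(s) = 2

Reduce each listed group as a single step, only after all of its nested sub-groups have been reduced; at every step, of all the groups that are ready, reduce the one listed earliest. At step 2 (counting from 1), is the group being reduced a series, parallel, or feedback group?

1. reduce the parallel group B3, B4
2. feedback reduction of B2, (B3+B4)
3. reduce the parallel group B1, [B2/(1+B2*(B3+B4))]
Step 2: feedback.

Therefore the answer is feedback.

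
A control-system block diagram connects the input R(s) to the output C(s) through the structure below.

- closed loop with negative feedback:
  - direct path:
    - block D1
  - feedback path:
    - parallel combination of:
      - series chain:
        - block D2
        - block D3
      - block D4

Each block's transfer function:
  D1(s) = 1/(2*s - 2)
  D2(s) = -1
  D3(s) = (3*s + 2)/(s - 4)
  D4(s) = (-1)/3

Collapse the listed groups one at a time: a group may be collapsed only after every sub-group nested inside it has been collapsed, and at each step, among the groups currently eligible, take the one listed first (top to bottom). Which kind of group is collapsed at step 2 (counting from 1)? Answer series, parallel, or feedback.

Step 1. cascade D2, D3
Step 2. sum the parallel branches (D2*D3), D4
Step 3. reduce the feedback loop with forward D1 and return ((D2*D3)+D4)
So the answer for step 2 is parallel.

Final answer: parallel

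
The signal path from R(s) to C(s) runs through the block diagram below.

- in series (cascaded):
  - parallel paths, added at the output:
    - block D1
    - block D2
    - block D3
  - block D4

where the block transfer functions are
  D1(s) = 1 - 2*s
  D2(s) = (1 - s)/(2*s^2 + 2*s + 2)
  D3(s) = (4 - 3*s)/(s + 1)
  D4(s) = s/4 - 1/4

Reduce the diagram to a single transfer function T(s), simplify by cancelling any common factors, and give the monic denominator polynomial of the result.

First reduce the diagram to T(s).

1. combine D1, D2, D3 in parallel gives (-4*s^4 - 12*s^3 - 3*s^2 + 2*s + 11)/(2*s^3 + 4*s^2 + 4*s + 2)
2. cascade (D1+D2+D3), D4 gives (-4*s^5 - 8*s^4 + 9*s^3 + 5*s^2 + 9*s - 11)/(8*s^3 + 16*s^2 + 16*s + 8)
That last expression is T(s), already simplified. Scaling its denominator by 1/8 (the reciprocal of the leading coefficient) yields the monic denominator.

Answer: s^3 + 2*s^2 + 2*s + 1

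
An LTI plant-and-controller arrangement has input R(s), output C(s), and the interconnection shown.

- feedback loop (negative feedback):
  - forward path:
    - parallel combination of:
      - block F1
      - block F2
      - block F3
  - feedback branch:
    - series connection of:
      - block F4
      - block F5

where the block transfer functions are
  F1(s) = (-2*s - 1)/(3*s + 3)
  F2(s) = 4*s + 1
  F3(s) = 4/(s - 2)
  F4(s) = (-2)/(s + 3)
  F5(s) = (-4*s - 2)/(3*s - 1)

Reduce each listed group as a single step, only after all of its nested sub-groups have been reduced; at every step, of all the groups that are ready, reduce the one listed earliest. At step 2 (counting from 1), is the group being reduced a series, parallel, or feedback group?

1. add F1, F2, F3 (parallel)
2. reduce the series chain F4, F5
3. reduce the feedback loop with forward (F1+F2+F3) and return (F4*F5)
Step 2: series.

Therefore the answer is series.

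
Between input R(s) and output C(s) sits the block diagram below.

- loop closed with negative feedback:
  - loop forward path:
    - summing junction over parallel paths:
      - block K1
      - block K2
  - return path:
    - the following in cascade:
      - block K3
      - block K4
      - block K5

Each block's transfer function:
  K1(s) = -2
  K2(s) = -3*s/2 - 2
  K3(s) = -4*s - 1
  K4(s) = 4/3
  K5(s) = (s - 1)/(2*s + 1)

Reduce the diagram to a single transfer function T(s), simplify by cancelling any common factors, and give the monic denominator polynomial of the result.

Reducing step by step:

Step 1: sum the parallel branches K1, K2 gives -3*s/2 - 4
Step 2: multiply K3, K4, K5 (series) gives (-16*s^2 + 12*s + 4)/(6*s + 3)
Step 3: reduce the feedback loop with forward (K1+K2) and return (K3*K4*K5) gives (-18*s^2 - 57*s - 24)/(48*s^3 + 92*s^2 - 96*s - 26)
That last expression is T(s), already simplified. Scaling its denominator by 1/48 (the reciprocal of the leading coefficient) yields the monic denominator.

Answer: s^3 + 23*s^2/12 - 2*s - 13/24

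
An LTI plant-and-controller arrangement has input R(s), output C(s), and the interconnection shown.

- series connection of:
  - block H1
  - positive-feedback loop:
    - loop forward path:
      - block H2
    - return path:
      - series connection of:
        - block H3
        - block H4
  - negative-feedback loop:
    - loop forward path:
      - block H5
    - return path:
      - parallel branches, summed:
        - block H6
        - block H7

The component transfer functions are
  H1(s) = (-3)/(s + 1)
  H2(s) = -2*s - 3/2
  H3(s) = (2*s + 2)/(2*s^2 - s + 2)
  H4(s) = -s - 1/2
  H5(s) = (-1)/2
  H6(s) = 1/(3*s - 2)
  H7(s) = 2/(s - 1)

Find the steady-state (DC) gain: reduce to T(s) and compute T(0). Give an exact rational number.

Step 1: cascade H3, H4: (-2*s^2 - 3*s - 1)/(2*s^2 - s + 2)
Step 2: close the feedback loop around H2, (H3*H4): (8*s^3 + 2*s^2 + 5*s + 6)/(8*s^3 + 14*s^2 + 15*s - 1)
Step 3: add H6, H7 (parallel): (7*s - 5)/(3*s^2 - 5*s + 2)
Step 4: collapse the loop (H5 forward, (H6+H7) return): (-3*s^2 + 5*s - 2)/(6*s^2 - 17*s + 9)
Step 5: combine H1, [H2/(1-H2*(H3*H4))], [H5/(1+H5*(H6+H7))] in series: (72*s^5 - 102*s^4 + 63*s^3 - 9*s^2 - 60*s + 36)/(48*s^6 - 4*s^5 - 128*s^4 - 211*s^3 + 17*s^2 + 143*s - 9)
The step-5 result is T(s). Setting s = 0: T(0) = 36/(-9) = -4.

Answer: -4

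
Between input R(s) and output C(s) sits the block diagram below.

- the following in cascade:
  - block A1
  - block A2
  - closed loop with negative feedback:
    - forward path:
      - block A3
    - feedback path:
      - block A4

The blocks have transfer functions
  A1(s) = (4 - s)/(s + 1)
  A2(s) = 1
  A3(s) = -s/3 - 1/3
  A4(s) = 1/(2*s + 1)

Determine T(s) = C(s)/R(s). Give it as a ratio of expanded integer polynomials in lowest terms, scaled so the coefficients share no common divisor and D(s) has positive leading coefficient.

The answer is (2*s^2 - 7*s - 4)/(5*s + 2).

Reasoning:
1. apply the feedback formula to A3, A4, giving (-2*s^2 - 3*s - 1)/(5*s + 2)
2. cascade A1, A2, [A3/(1+A3*A4)], giving the overall T(s)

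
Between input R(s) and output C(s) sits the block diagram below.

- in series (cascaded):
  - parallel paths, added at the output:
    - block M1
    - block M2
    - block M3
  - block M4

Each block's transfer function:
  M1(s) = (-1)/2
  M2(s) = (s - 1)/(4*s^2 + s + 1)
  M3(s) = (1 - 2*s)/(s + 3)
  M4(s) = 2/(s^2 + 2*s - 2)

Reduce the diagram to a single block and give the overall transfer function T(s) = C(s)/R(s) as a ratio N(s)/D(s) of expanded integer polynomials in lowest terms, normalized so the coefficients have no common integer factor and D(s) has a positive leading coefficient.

Answer: (-20*s^3 - 7*s^2 - 2*s - 7)/(4*s^5 + 21*s^4 + 22*s^3 - 15*s^2 - 2*s - 6)

Working:
[1] reduce the parallel group M1, M2, M3 -> (-20*s^3 - 7*s^2 - 2*s - 7)/(8*s^3 + 26*s^2 + 8*s + 6)
[2] series reduction of (M1+M2+M3), M4, giving the overall T(s)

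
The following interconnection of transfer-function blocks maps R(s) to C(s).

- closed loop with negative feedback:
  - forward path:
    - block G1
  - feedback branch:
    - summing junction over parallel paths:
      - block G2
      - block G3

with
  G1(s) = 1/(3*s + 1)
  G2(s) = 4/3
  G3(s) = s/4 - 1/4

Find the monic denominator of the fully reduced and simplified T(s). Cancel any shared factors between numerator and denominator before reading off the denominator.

Step 1: parallel reduction of G2, G3 gives s/4 + 13/12
Step 2: close the feedback loop around G1, (G2+G3) gives 12/(39*s + 25)
That last expression is T(s), already simplified. Scaling its denominator by 1/39 (the reciprocal of the leading coefficient) yields the monic denominator.

Therefore the answer is s + 25/39.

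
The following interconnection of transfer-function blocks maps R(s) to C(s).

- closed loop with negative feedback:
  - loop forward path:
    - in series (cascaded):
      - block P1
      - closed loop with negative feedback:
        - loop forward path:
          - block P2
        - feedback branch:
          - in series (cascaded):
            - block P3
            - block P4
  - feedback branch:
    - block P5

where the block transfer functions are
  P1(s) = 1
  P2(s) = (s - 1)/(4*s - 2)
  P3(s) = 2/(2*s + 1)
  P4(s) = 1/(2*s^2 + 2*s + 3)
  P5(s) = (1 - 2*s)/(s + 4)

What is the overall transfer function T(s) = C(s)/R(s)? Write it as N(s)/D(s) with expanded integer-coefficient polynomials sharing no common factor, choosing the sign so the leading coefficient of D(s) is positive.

Reducing step by step:

(1) cascade P3, P4, giving 2/(4*s^3 + 6*s^2 + 8*s + 3)
(2) reduce the feedback loop with forward P2 and return (P3*P4), giving (4*s^4 + 2*s^3 + 2*s^2 - 5*s - 3)/(16*s^4 + 16*s^3 + 20*s^2 - 2*s - 8)
(3) combine P1, [P2/(1+P2*(P3*P4))] in series, giving (4*s^4 + 2*s^3 + 2*s^2 - 5*s - 3)/(16*s^4 + 16*s^3 + 20*s^2 - 2*s - 8)
(4) apply the feedback formula to (P1*[P2/(1+P2*(P3*P4))]), P5 - this is the overall T(s), already in the required normalized form

Answer: (4*s^5 + 18*s^4 + 10*s^3 + 3*s^2 - 23*s - 12)/(8*s^5 + 80*s^4 + 82*s^3 + 90*s^2 - 15*s - 35)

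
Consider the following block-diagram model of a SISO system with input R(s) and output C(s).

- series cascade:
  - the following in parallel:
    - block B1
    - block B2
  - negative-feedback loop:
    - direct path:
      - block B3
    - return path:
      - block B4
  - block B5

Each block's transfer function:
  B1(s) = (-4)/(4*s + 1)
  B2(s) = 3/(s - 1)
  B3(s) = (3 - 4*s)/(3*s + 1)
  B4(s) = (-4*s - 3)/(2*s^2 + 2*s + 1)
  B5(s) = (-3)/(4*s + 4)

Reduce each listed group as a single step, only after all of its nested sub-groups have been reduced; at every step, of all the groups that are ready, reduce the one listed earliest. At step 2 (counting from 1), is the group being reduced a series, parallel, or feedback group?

Step 1: reduce the parallel group B1, B2
Step 2: feedback reduction of B3, B4
Step 3: cascade (B1+B2), [B3/(1+B3*B4)], B5
Step 2: feedback.

Final answer: feedback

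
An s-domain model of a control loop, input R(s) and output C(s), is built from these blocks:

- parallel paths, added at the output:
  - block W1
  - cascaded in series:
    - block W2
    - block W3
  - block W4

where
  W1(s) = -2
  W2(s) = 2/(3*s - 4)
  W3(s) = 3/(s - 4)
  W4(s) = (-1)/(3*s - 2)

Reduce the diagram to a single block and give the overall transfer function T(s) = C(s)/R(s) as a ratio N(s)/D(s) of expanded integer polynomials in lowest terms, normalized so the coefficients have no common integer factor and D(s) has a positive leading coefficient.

1. cascade W2, W3, giving 6/(3*s^2 - 16*s + 16)
2. add W1, (W2*W3), W4 (parallel): this yields T(s), and no further normalization is needed

Therefore the answer is (-18*s^3 + 105*s^2 - 126*s + 36)/(9*s^3 - 54*s^2 + 80*s - 32).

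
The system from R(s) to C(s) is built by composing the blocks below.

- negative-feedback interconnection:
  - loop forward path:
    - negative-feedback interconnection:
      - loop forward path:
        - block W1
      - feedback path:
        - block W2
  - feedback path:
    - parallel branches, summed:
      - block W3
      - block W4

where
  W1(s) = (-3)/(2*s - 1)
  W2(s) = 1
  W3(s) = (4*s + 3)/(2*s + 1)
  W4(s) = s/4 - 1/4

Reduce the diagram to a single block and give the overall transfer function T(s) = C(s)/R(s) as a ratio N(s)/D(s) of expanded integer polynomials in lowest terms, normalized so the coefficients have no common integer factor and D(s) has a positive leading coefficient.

1. feedback reduction of W1, W2; result (-3)/(2*s - 4)
2. sum the parallel branches W3, W4; result (2*s^2 + 15*s + 11)/(8*s + 4)
3. reduce the feedback loop with forward [W1/(1+W1*W2)] and return (W3+W4), which is the overall transfer function T(s) = C(s)/R(s) in lowest terms

Answer: (-24*s - 12)/(10*s^2 - 69*s - 49)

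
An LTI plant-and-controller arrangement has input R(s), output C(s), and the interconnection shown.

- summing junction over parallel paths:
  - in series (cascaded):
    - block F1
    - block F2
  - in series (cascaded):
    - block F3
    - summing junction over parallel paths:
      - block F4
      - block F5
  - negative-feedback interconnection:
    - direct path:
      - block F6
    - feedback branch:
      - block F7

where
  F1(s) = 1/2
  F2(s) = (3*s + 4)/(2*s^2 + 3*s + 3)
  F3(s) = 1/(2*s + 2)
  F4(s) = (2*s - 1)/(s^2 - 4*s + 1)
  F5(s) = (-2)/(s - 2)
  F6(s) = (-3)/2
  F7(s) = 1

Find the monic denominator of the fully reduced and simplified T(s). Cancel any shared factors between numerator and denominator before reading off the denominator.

First reduce the diagram to T(s).

(1) reduce the series chain F1, F2, giving (3*s + 4)/(4*s^2 + 6*s + 6)
(2) parallel reduction of F4, F5, giving (3*s)/(s^3 - 6*s^2 + 9*s - 2)
(3) series reduction of F3, (F4+F5), giving (3*s)/(2*s^4 - 10*s^3 + 6*s^2 + 14*s - 4)
(4) feedback reduction of F6, F7, giving 3
(5) add (F1*F2), (F3*(F4+F5)), [F6/(1+F6*F7)] (parallel), giving (12*s^6 - 39*s^5 - 47*s^4 + 43*s^3 + 198*s^2 + 121*s - 44)/(4*s^6 - 14*s^5 - 12*s^4 + 16*s^3 + 52*s^2 + 30*s - 12)
T(s) is the step-5 result (common factors already cancelled). Leading coefficient of the denominator: 4. Divide through by 4 for the monic polynomial.

Answer: s^6 - 7*s^5/2 - 3*s^4 + 4*s^3 + 13*s^2 + 15*s/2 - 3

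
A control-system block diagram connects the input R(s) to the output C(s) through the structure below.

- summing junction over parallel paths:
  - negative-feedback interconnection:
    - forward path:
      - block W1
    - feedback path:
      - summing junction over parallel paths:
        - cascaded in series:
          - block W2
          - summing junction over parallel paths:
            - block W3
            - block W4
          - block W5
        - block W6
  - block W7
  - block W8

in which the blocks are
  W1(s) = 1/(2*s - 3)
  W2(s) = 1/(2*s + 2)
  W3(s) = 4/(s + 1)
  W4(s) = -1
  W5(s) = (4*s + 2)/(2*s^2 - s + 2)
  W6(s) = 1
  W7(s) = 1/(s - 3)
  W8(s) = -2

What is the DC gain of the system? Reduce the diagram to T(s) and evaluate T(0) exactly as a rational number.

Reducing step by step:

Step 1: combine W3, W4 in parallel = (3 - s)/(s + 1)
Step 2: multiply W2, (W3+W4), W5 (series) = (-2*s^2 + 5*s + 3)/(2*s^4 + 3*s^3 + 2*s^2 + 3*s + 2)
Step 3: parallel reduction of (W2*(W3+W4)*W5), W6 = (2*s^4 + 3*s^3 + 8*s + 5)/(2*s^4 + 3*s^3 + 2*s^2 + 3*s + 2)
Step 4: apply the feedback formula to W1, ((W2*(W3+W4)*W5)+W6) = (2*s^4 + 3*s^3 + 2*s^2 + 3*s + 2)/(4*s^5 + 2*s^4 - 2*s^3 + 3*s - 1)
Step 5: reduce the parallel group [W1/(1+W1*((W2*(W3+W4)*W5)+W6))], W7, W8 = (-8*s^6 + 26*s^5 + 15*s^4 - 21*s^3 - 9*s^2 + 16*s - 13)/(4*s^6 - 10*s^5 - 8*s^4 + 6*s^3 + 3*s^2 - 10*s + 3)
The step-5 result is T(s). Setting s = 0: T(0) = -13/3.

Answer: -13/3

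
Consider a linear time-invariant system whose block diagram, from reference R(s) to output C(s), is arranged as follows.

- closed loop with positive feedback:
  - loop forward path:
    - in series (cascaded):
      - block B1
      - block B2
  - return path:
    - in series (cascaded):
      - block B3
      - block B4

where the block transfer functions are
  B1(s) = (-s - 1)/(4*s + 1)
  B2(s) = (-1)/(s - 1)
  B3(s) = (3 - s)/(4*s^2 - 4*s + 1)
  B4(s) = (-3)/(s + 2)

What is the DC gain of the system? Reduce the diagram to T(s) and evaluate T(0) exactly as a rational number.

Reducing step by step:

Step 1 - cascade B1, B2 -> (s + 1)/(4*s^2 - 3*s - 1)
Step 2 - combine B3, B4 in series -> (3*s - 9)/(4*s^3 + 4*s^2 - 7*s + 2)
Step 3 - collapse the loop ((B1*B2) forward, (B3*B4) return) -> (4*s^4 + 8*s^3 - 3*s^2 - 5*s + 2)/(16*s^5 + 4*s^4 - 44*s^3 + 22*s^2 + 7*s + 7)
DC gain: substitute s = 0 into T(s) from step 3: T(0) = 2/7.

Answer: 2/7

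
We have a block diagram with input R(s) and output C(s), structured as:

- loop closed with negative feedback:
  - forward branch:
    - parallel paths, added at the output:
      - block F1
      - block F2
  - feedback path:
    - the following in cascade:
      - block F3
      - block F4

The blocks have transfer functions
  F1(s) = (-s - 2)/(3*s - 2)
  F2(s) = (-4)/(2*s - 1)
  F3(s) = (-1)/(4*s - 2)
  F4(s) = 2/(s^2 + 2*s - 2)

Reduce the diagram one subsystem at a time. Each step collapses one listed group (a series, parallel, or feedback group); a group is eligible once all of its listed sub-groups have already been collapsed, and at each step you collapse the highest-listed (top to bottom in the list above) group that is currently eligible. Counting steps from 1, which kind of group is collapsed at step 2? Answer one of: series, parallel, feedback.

The answer is series.

Reasoning:
(1) add F1, F2 (parallel)
(2) cascade F3, F4
(3) collapse the loop ((F1+F2) forward, (F3*F4) return)
Step 2: series.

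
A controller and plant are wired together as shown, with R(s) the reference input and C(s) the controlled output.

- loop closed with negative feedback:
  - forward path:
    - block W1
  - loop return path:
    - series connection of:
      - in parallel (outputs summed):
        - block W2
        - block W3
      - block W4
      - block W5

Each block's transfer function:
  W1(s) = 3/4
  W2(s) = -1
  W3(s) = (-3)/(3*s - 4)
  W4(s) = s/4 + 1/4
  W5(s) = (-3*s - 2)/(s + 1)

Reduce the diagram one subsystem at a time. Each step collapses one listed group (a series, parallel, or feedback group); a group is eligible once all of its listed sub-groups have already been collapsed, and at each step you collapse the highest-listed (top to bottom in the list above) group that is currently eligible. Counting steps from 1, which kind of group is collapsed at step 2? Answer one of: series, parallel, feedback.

(1) parallel reduction of W2, W3
(2) cascade (W2+W3), W4, W5
(3) feedback reduction of W1, ((W2+W3)*W4*W5)
Step 2: series.

Hence the answer: series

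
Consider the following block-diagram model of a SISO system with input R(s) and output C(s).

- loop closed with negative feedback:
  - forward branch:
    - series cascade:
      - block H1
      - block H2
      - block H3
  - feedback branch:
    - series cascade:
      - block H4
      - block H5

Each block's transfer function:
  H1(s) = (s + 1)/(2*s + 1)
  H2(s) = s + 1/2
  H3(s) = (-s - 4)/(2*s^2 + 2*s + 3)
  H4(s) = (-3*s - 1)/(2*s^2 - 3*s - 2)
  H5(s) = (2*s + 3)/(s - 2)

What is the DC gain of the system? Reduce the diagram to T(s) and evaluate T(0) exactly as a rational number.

Answer: -4/9

Working:
Step 1. cascade H1, H2, H3, giving (-s^2 - 5*s - 4)/(4*s^2 + 4*s + 6)
Step 2. reduce the series chain H4, H5, giving (-6*s^2 - 11*s - 3)/(2*s^3 - 7*s^2 + 4*s + 4)
Step 3. collapse the loop ((H1*H2*H3) forward, (H4*H5) return), giving (-2*s^5 - 3*s^4 + 23*s^3 + 4*s^2 - 36*s - 16)/(8*s^5 - 14*s^4 + 41*s^3 + 72*s^2 + 99*s + 36)
DC gain: substitute s = 0 into T(s) from step 3: T(0) = -16/36 = -4/9.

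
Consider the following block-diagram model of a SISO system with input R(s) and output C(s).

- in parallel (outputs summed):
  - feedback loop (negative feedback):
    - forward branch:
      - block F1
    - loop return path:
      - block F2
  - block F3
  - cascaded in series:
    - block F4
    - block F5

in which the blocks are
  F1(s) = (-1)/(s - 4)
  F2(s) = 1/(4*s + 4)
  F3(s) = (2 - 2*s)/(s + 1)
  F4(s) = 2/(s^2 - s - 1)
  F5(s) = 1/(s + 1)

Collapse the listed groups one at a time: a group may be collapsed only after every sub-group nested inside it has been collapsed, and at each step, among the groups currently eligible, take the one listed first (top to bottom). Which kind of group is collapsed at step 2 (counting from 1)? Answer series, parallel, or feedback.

The answer is series.

Reasoning:
Step 1. apply the feedback formula to F1, F2
Step 2. series reduction of F4, F5
Step 3. reduce the parallel group [F1/(1+F1*F2)], F3, (F4*F5)
Step 2 collapses a series group.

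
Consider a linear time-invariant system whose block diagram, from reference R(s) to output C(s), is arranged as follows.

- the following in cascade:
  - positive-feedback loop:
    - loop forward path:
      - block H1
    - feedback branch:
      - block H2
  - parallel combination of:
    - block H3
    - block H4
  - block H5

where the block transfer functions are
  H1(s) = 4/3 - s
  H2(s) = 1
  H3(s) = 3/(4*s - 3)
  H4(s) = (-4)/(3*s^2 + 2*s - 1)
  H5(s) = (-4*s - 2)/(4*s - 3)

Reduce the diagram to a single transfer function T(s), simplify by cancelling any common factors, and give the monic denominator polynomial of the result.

Answer: s^5 - 7*s^4/6 - 71*s^3/144 + 163*s^2/144 - 23*s/48 + 1/16

Working:
(1) apply the feedback formula to H1, H2 -> (4 - 3*s)/(3*s - 1)
(2) parallel reduction of H3, H4 -> (9*s^2 - 10*s + 9)/(12*s^3 - s^2 - 10*s + 3)
(3) multiply [H1/(1-H1*H2)], (H3+H4), H5 (series) -> (108*s^4 - 210*s^3 + 136*s^2 - 10*s - 72)/(144*s^5 - 168*s^4 - 71*s^3 + 163*s^2 - 69*s + 9)
Step 3 gives the fully reduced T(s), with no common factor left to cancel. The denominator's leading coefficient is 144, so divide each of its coefficients by 144 to get the monic form.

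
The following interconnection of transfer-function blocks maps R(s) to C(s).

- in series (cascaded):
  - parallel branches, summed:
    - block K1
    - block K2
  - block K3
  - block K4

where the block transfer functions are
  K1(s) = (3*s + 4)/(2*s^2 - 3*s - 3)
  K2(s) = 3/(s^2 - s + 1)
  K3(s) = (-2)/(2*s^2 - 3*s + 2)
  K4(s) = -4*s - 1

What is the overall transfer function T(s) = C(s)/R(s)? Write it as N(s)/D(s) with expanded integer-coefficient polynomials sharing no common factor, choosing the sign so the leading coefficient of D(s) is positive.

Answer: (24*s^4 + 62*s^3 - 66*s^2 - 60*s - 10)/(4*s^6 - 16*s^5 + 23*s^4 - 16*s^3 - 2*s^2 + 9*s - 6)

Working:
Step 1 - combine K1, K2 in parallel; result (3*s^3 + 7*s^2 - 10*s - 5)/(2*s^4 - 5*s^3 + 2*s^2 - 3)
Step 2 - multiply (K1+K2), K3, K4 (series), giving the overall T(s)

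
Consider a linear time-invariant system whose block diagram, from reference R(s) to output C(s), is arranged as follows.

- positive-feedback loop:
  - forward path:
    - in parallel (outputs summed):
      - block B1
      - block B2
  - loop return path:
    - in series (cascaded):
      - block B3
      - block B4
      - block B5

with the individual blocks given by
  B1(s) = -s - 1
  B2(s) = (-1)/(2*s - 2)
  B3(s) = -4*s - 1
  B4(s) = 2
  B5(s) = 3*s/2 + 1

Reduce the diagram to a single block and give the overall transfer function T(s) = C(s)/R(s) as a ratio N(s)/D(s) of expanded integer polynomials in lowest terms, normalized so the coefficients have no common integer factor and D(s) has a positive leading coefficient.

Step 1 - add B1, B2 (parallel), giving (1 - 2*s^2)/(2*s - 2)
Step 2 - combine B3, B4, B5 in series, giving -12*s^2 - 11*s - 2
Step 3 - collapse the loop ((B1+B2) forward, (B3*B4*B5) return), which is the overall transfer function T(s) = C(s)/R(s) in lowest terms

Therefore the answer is (2*s^2 - 1)/(24*s^4 + 22*s^3 - 8*s^2 - 13*s).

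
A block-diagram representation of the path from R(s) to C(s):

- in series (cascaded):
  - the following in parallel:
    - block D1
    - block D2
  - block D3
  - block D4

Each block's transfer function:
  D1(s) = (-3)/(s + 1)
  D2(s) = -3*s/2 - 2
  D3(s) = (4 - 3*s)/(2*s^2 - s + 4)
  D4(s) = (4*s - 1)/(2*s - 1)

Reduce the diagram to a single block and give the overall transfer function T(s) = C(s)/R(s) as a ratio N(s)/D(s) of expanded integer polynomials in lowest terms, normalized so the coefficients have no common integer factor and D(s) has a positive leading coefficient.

First reduce the diagram to T(s).

Step 1 - sum the parallel branches D1, D2 gives (-3*s^2 - 7*s - 10)/(2*s + 2)
Step 2 - cascade (D1+D2), D3, D4, giving the overall T(s)

Answer: (36*s^4 + 27*s^3 - s^2 - 162*s + 40)/(8*s^4 + 10*s^2 + 10*s - 8)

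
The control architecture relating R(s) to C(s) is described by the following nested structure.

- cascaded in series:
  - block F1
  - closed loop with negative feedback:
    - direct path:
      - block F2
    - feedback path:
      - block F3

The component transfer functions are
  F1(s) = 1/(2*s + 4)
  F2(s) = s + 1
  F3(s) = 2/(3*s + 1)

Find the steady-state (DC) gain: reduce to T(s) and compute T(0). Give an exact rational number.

Answer: 1/12

Working:
Step 1 - collapse the loop (F2 forward, F3 return) -> (3*s^2 + 4*s + 1)/(5*s + 3)
Step 2 - reduce the series chain F1, [F2/(1+F2*F3)] -> (3*s^2 + 4*s + 1)/(10*s^2 + 26*s + 12)
The step-2 result is T(s). Setting s = 0: T(0) = 1/12.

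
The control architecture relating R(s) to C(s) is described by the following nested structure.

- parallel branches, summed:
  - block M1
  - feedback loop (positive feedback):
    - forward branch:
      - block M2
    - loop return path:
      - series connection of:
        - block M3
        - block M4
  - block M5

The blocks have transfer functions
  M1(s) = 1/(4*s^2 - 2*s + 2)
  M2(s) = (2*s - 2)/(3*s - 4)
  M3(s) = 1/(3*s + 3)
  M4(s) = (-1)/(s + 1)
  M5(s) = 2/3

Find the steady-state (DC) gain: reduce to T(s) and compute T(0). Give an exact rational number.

Answer: 67/42

Working:
(1) reduce the series chain M3, M4 -> (-1)/(3*s^2 + 6*s + 3)
(2) close the feedback loop around M2, (M3*M4) -> (6*s^3 + 6*s^2 - 6*s - 6)/(9*s^3 + 6*s^2 - 13*s - 14)
(3) add M1, [M2/(1-M2*(M3*M4))], M5 (parallel) -> (144*s^5 + 48*s^4 - 137*s^3 - 18*s^2 - 35*s - 134)/(108*s^5 + 18*s^4 - 138*s^3 - 54*s^2 + 6*s - 84)
Evaluating the step-3 result (the overall T(s)) at s = 0 gives T(0) = -134/(-84) = 67/42.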